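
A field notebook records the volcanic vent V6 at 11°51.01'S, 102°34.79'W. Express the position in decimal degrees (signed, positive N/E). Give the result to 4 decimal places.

lat: 11.8502° S → -11.8502°
lon: 102.5798° W → -102.5798°

-11.8502°, -102.5798°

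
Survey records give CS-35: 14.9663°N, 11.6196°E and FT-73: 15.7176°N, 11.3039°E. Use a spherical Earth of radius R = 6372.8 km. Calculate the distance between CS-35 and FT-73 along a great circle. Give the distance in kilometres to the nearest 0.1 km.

Δφ = 0.7513°,  Δλ = -0.3157°
a = sin²(Δφ/2) + cos φ₁ cos φ₂ sin²(Δλ/2) = 0.000050
c = 2·arcsin(√a) = 0.014148 rad = 0.8106°
d = R·c = 6372.8 × 0.014148 = 90.2 km

90.2 km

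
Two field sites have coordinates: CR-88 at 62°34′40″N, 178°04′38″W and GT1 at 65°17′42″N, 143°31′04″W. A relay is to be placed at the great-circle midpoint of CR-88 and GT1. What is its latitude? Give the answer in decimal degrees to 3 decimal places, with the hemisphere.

64.963°N

CR-88: φ = +62.57778°, λ = -178.07722°
GT1: φ = +65.29500°, λ = -143.51778°
Bx = cos φ₂ cos Δλ = 0.344195,  By = cos φ₂ sin Δλ = 0.237085
φₘ = atan2(sin φ₁ + sin φ₂, √((cos φ₁ + Bx)² + By²)) = 64.96341°
λₘ = λ₁ + atan2(By, cos φ₁ + Bx) = -161.66169°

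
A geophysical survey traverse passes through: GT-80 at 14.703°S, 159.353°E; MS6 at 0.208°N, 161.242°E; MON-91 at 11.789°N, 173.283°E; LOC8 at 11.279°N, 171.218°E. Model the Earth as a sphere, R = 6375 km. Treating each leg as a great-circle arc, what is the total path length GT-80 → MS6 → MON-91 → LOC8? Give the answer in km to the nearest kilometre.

3756 km

GT-80→MS6: c = 0.262281 rad, d = 1672.04 km
MS6→MON-91: c = 0.290486 rad, d = 1851.85 km
MON-91→LOC8: c = 0.036418 rad, d = 232.16 km
Total = 1672.04 + 1851.85 + 232.16 = 3756.05 km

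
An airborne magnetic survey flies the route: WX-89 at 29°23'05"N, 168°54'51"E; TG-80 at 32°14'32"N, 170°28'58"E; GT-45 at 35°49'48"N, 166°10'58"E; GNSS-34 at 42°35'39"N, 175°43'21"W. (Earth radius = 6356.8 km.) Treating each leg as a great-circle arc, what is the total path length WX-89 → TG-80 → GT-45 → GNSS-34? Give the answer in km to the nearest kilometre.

2634 km

WX-89: φ = +29.38472°, λ = +168.91417°
TG-80: φ = +32.24222°, λ = +170.48278°
GT-45: φ = +35.83000°, λ = +166.18278°
GNSS-34: φ = +42.59417°, λ = -175.72250°
WX-89→TG-80: c = 0.055135 rad, d = 350.48 km
TG-80→GT-45: c = 0.088235 rad, d = 560.89 km
GT-45→GNSS-34: c = 0.270933 rad, d = 1722.27 km
Total = 350.48 + 560.89 + 1722.27 = 2633.64 km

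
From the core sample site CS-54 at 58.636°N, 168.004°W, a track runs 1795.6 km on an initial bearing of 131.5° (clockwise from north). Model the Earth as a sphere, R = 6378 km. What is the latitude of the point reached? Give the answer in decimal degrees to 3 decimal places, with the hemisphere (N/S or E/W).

46.423°N

δ = d/R = 1795.6/6378 = 0.281530 rad
φ₂ = arcsin(sin φ₁ cos δ + cos φ₁ sin δ cos θ)
   = arcsin(0.85388·0.96063 + 0.52047·0.27783·-0.66262) = 46.42282°
λ₂ = λ₁ + atan2(sin θ sin δ cos φ₁, cos δ − sin φ₁ sin φ₂) = -150.43483°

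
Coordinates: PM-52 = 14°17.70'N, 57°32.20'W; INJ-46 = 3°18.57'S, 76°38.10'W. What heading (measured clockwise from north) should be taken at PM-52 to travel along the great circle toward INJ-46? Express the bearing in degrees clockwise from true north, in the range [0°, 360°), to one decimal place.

PM-52: φ = +14.29500°, λ = -57.53667°
INJ-46: φ = -3.30950°, λ = -76.63500°
Δλ = -19.0983°
y = sin Δλ · cos φ₂ = -0.326645
x = cos φ₁ sin φ₂ − sin φ₁ cos φ₂ cos Δλ = -0.288877
θ = atan2(y, x) = -131.4888° → 228.5112° (mod 360°)

228.5°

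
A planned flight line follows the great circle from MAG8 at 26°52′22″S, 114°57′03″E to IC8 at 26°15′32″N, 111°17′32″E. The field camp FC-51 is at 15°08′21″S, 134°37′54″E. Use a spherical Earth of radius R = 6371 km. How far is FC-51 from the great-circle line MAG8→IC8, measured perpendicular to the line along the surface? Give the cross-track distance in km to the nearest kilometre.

MAG8: φ = -26.87278°, λ = +114.95083°
IC8: φ = +26.25889°, λ = +111.29222°
FC-51: φ = -15.13917°, λ = +134.63167°
δ₁₃ = central angle MAG8→FC-51 = 0.379625 rad  (haversine)
θ₁₃ = bearing MAG8→FC-51 = 61.315°,  θ₁₂ = bearing MAG8→IC8 = 355.904°
dₓₜ = R·arcsin(sin δ₁₃ · sin(θ₁₃ − θ₁₂)) = 6371·arcsin(0.37057·sin(-294.589°)) = 2189.666 km
|dₓₜ| = 2189.666 km

2190 km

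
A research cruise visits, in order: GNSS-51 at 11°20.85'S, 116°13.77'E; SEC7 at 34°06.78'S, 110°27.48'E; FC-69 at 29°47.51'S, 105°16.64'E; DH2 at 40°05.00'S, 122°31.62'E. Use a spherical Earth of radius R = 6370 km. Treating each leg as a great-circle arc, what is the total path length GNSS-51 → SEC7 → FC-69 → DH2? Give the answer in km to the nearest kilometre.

5222 km

GNSS-51: φ = -11.34750°, λ = +116.22950°
SEC7: φ = -34.11300°, λ = +110.45800°
FC-69: φ = -29.79183°, λ = +105.27733°
DH2: φ = -40.08333°, λ = +122.52700°
GNSS-51→SEC7: c = 0.407836 rad, d = 2597.91 km
SEC7→FC-69: c = 0.107549 rad, d = 685.09 km
FC-69→DH2: c = 0.304335 rad, d = 1938.61 km
Total = 2597.91 + 685.09 + 1938.61 = 5221.61 km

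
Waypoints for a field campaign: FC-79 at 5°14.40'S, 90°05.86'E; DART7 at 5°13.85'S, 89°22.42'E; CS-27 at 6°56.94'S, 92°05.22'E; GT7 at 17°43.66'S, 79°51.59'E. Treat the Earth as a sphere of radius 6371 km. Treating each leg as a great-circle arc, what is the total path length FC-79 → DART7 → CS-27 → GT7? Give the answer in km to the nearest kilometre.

2223 km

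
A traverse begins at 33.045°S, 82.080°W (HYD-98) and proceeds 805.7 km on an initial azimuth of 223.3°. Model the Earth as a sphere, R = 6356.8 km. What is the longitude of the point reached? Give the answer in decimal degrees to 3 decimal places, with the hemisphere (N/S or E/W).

δ = d/R = 805.7/6356.8 = 0.126746 rad
φ₂ = arcsin(sin φ₁ cos δ + cos φ₁ sin δ cos θ)
   = arcsin(-0.54530·0.99198 + 0.83824·0.12641·-0.72777) = -38.17301°
λ₂ = λ₁ + atan2(sin θ sin δ cos φ₁, cos δ − sin φ₁ sin φ₂) = -88.41115°

88.411°W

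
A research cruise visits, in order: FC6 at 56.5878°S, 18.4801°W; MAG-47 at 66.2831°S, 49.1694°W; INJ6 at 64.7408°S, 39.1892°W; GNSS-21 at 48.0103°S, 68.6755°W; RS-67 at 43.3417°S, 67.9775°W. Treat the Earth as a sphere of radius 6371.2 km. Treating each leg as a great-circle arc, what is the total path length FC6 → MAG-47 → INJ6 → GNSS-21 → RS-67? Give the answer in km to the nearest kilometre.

FC6→MAG-47: c = 0.302154 rad, d = 1925.08 km
MAG-47→INJ6: c = 0.076953 rad, d = 490.29 km
INJ6→GNSS-21: c = 0.400943 rad, d = 2554.49 km
GNSS-21→RS-67: c = 0.081925 rad, d = 521.96 km
Total = 1925.08 + 490.29 + 2554.49 + 521.96 = 5491.81 km

5492 km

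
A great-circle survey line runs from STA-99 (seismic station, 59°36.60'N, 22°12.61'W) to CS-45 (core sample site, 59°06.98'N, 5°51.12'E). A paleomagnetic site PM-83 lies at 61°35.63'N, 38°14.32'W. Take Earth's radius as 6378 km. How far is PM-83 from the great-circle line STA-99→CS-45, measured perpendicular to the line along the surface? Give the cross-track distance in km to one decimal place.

STA-99: φ = +59.61000°, λ = -22.21017°
CS-45: φ = +59.11633°, λ = +5.85200°
PM-83: φ = +61.59383°, λ = -38.23867°
δ₁₃ = central angle STA-99→PM-83 = 0.141221 rad  (haversine)
θ₁₃ = bearing STA-99→PM-83 = 291.056°,  θ₁₂ = bearing STA-99→CS-45 = 79.802°
dₓₜ = R·arcsin(sin δ₁₃ · sin(θ₁₃ − θ₁₂)) = 6378·arcsin(0.14075·sin(211.254°)) = -466.180 km
|dₓₜ| = 466.180 km

466.2 km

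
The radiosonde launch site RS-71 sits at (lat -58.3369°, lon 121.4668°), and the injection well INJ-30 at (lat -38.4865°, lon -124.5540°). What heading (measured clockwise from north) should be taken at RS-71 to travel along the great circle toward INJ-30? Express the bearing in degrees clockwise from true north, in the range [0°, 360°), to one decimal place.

Δλ = 113.9792°
y = sin Δλ · cos φ₂ = 0.715198
x = cos φ₁ sin φ₂ − sin φ₁ cos φ₂ cos Δλ = -0.597440
θ = atan2(y, x) = 129.8737° → 129.8737° (mod 360°)

129.9°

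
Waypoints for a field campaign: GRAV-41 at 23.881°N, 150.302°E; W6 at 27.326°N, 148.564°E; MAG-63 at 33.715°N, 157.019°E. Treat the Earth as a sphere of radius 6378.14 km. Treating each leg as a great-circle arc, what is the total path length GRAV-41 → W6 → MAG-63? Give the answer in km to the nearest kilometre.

1499 km

GRAV-41→W6: c = 0.066054 rad, d = 421.30 km
W6→MAG-63: c = 0.168975 rad, d = 1077.74 km
Total = 421.30 + 1077.74 = 1499.04 km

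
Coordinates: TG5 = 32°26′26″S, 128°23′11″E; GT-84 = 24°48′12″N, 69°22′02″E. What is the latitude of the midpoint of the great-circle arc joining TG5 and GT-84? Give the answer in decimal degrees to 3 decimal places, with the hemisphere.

4.385°S

TG5: φ = -32.44056°, λ = +128.38639°
GT-84: φ = +24.80333°, λ = +69.36722°
Bx = cos φ₂ cos Δλ = 0.467267,  By = cos φ₂ sin Δλ = -0.778253
φₘ = atan2(sin φ₁ + sin φ₂, √((cos φ₁ + Bx)² + By²)) = -4.38482°
λₘ = λ₁ + atan2(By, cos φ₁ + Bx) = 97.69577°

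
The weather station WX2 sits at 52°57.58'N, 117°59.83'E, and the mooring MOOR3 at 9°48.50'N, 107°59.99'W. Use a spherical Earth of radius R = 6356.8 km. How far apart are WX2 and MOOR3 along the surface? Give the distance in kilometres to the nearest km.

WX2: φ = +52.95967°, λ = +117.99717°
MOOR3: φ = +9.80833°, λ = -107.99983°
Δφ = -43.1513°,  Δλ = 134.0030°
a = sin²(Δφ/2) + cos φ₁ cos φ₂ sin²(Δλ/2) = 0.638187
c = 2·arcsin(√a) = 1.850816 rad = 106.0440°
d = R·c = 6356.8 × 1.850816 = 11765.3 km

11765 km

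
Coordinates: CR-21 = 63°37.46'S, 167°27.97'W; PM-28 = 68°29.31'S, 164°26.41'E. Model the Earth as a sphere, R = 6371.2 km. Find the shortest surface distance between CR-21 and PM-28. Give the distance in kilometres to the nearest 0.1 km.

1363.0 km

CR-21: φ = -63.62433°, λ = -167.46617°
PM-28: φ = -68.48850°, λ = +164.44017°
Δφ = -4.8642°,  Δλ = -28.0937°
a = sin²(Δφ/2) + cos φ₁ cos φ₂ sin²(Δλ/2) = 0.011397
c = 2·arcsin(√a) = 0.213925 rad = 12.2570°
d = R·c = 6371.2 × 0.213925 = 1363.0 km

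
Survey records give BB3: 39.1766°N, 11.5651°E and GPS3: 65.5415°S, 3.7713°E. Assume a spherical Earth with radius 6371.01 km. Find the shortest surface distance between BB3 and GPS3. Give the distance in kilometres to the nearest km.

11664 km

Δφ = -104.7181°,  Δλ = -7.7938°
a = sin²(Δφ/2) + cos φ₁ cos φ₂ sin²(Δλ/2) = 0.628514
c = 2·arcsin(√a) = 1.830742 rad = 104.8938°
d = R·c = 6371.01 × 1.830742 = 11663.7 km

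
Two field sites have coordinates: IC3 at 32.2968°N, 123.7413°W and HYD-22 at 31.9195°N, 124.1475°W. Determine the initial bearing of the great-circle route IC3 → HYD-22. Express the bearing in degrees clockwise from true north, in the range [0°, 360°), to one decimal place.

222.5°

Δλ = -0.4062°
y = sin Δλ · cos φ₂ = -0.006017
x = cos φ₁ sin φ₂ − sin φ₁ cos φ₂ cos Δλ = -0.006574
θ = atan2(y, x) = -137.5293° → 222.4707° (mod 360°)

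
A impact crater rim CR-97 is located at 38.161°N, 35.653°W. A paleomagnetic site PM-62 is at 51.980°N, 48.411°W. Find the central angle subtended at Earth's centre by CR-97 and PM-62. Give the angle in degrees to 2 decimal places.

16.44°

Δφ = 13.8190°,  Δλ = -12.7580°
a = sin²(Δφ/2) + cos φ₁ cos φ₂ sin²(Δλ/2) = 0.020451
c = 2·arcsin(√a) = 0.286996 rad = 16.4437°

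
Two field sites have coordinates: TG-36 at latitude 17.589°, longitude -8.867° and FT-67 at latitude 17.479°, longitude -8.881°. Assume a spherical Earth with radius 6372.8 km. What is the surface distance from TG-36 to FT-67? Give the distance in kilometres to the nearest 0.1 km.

12.3 km

Δφ = -0.1100°,  Δλ = -0.0140°
a = sin²(Δφ/2) + cos φ₁ cos φ₂ sin²(Δλ/2) = 0.000001
c = 2·arcsin(√a) = 0.001934 rad = 0.1108°
d = R·c = 6372.8 × 0.001934 = 12.3 km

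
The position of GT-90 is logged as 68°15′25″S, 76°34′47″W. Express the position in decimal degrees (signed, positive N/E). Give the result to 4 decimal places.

lat: 68.2569° S → -68.2569°
lon: 76.5797° W → -76.5797°

-68.2569°, -76.5797°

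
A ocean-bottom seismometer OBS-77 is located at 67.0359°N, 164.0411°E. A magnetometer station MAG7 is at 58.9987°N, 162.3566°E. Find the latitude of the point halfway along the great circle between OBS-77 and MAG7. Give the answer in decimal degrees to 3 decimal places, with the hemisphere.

63.020°N

Bx = cos φ₂ cos Δλ = 0.514835,  By = cos φ₂ sin Δλ = -0.015141
φₘ = atan2(sin φ₁ + sin φ₂, √((cos φ₁ + Bx)² + By²)) = 63.01976°
λₘ = λ₁ + atan2(By, cos φ₁ + Bx) = 163.08263°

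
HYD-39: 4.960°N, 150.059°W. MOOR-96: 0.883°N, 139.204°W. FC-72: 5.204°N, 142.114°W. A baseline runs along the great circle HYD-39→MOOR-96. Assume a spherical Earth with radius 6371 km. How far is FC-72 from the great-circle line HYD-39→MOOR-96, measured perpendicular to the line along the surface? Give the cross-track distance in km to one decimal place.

334.4 km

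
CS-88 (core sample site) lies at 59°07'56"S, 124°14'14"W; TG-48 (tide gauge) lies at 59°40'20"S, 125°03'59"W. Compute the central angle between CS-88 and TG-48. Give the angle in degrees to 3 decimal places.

CS-88: φ = -59.13222°, λ = -124.23722°
TG-48: φ = -59.67222°, λ = -125.06639°
Δφ = -0.5400°,  Δλ = -0.8292°
a = sin²(Δφ/2) + cos φ₁ cos φ₂ sin²(Δλ/2) = 0.000036
c = 2·arcsin(√a) = 0.011962 rad = 0.6854°

0.685°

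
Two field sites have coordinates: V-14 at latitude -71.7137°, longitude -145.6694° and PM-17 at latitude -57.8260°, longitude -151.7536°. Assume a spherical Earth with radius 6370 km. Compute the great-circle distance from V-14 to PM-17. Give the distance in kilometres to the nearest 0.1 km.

Δφ = 13.8877°,  Δλ = -6.0842°
a = sin²(Δφ/2) + cos φ₁ cos φ₂ sin²(Δλ/2) = 0.015087
c = 2·arcsin(√a) = 0.246276 rad = 14.1106°
d = R·c = 6370 × 0.246276 = 1568.8 km

1568.8 km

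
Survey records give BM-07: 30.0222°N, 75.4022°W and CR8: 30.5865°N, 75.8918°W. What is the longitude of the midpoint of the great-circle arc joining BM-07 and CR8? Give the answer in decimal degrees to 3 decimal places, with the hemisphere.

75.646°W

Bx = cos φ₂ cos Δλ = 0.860831,  By = cos φ₂ sin Δλ = -0.007356
φₘ = atan2(sin φ₁ + sin φ₂, √((cos φ₁ + Bx)² + By²)) = 30.30458°
λₘ = λ₁ + atan2(By, cos φ₁ + Bx) = -75.64630°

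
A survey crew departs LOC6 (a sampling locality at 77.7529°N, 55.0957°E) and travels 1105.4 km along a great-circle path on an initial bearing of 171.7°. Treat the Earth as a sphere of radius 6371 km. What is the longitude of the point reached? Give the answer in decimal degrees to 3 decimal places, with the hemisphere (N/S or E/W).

δ = d/R = 1105.4/6371 = 0.173505 rad
φ₂ = arcsin(sin φ₁ cos δ + cos φ₁ sin δ cos θ)
   = arcsin(0.97724·0.98499 + 0.21213·0.17264·-0.98953) = 67.87007°
λ₂ = λ₁ + atan2(sin θ sin δ cos φ₁, cos δ − sin φ₁ sin φ₂) = 58.88886°

58.889°E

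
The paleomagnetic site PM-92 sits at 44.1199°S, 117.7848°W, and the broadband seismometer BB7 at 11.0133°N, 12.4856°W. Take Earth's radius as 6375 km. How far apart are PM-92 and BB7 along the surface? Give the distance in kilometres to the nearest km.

Δφ = 55.1332°,  Δλ = 105.2992°
a = sin²(Δφ/2) + cos φ₁ cos φ₂ sin²(Δλ/2) = 0.659462
c = 2·arcsin(√a) = 1.895391 rad = 108.5979°
d = R·c = 6375 × 1.895391 = 12083.1 km

12083 km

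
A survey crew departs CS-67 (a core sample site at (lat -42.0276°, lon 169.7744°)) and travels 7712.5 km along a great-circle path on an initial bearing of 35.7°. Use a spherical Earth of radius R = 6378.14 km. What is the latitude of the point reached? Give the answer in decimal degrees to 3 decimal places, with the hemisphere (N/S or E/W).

δ = d/R = 7712.5/6378.14 = 1.209208 rad
φ₂ = arcsin(sin φ₁ cos δ + cos φ₁ sin δ cos θ)
   = arcsin(-0.66949·0.35376 + 0.74282·0.93534·0.81208) = 19.11033°
λ₂ = λ₁ + atan2(sin θ sin δ cos φ₁, cos δ − sin φ₁ sin φ₂) = -154.94080°

19.110°N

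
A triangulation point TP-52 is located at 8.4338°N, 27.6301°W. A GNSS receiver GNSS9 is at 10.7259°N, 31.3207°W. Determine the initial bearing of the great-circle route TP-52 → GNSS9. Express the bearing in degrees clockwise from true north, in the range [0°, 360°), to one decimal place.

302.5°

Δλ = -3.6906°
y = sin Δλ · cos φ₂ = -0.063244
x = cos φ₁ sin φ₂ − sin φ₁ cos φ₂ cos Δλ = 0.040293
θ = atan2(y, x) = -57.4987° → 302.5013° (mod 360°)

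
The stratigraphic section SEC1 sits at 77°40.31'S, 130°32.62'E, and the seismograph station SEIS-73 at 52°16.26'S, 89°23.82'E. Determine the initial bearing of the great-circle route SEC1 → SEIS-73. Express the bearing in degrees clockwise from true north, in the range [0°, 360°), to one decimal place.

304.9°

SEC1: φ = -77.67183°, λ = +130.54367°
SEIS-73: φ = -52.27100°, λ = +89.39700°
Δλ = -41.1467°
y = sin Δλ · cos φ₂ = -0.402641
x = cos φ₁ sin φ₂ − sin φ₁ cos φ₂ cos Δλ = 0.281304
θ = atan2(y, x) = -55.0601° → 304.9399° (mod 360°)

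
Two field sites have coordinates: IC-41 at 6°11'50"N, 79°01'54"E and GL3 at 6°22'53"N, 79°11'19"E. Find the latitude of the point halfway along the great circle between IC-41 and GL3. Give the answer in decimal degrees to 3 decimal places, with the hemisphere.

6.289°N

IC-41: φ = +6.19722°, λ = +79.03167°
GL3: φ = +6.38139°, λ = +79.18861°
Bx = cos φ₂ cos Δλ = 0.993800,  By = cos φ₂ sin Δλ = 0.002722
φₘ = atan2(sin φ₁ + sin φ₂, √((cos φ₁ + Bx)² + By²)) = 6.28931°
λₘ = λ₁ + atan2(By, cos φ₁ + Bx) = 79.11012°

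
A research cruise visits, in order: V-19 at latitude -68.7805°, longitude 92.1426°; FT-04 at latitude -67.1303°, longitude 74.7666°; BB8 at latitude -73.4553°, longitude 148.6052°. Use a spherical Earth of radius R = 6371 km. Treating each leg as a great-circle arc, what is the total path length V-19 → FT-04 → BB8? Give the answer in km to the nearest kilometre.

3406 km

V-19→FT-04: c = 0.116976 rad, d = 745.25 km
FT-04→BB8: c = 0.417642 rad, d = 2660.80 km
Total = 745.25 + 2660.80 = 3406.05 km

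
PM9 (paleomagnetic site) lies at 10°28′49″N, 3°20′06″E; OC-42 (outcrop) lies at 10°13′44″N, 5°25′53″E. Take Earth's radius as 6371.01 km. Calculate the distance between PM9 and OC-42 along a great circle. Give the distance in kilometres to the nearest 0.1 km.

PM9: φ = +10.48028°, λ = +3.33500°
OC-42: φ = +10.22889°, λ = +5.43139°
Δφ = -0.2514°,  Δλ = 2.0964°
a = sin²(Δφ/2) + cos φ₁ cos φ₂ sin²(Δλ/2) = 0.000329
c = 2·arcsin(√a) = 0.036259 rad = 2.0775°
d = R·c = 6371.01 × 0.036259 = 231.0 km

231.0 km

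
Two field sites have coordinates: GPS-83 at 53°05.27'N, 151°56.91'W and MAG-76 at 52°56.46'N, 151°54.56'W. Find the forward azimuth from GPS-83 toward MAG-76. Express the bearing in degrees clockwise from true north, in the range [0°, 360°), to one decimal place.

GPS-83: φ = +53.08783°, λ = -151.94850°
MAG-76: φ = +52.94100°, λ = -151.90933°
Δλ = 0.0392°
y = sin Δλ · cos φ₂ = 0.000412
x = cos φ₁ sin φ₂ − sin φ₁ cos φ₂ cos Δλ = -0.002563
θ = atan2(y, x) = 170.8675° → 170.8675° (mod 360°)

170.9°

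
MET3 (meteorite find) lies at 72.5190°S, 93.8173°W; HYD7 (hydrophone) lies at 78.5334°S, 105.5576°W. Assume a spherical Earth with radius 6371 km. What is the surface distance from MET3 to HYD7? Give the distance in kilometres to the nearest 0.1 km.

740.9 km

Δφ = -6.0144°,  Δλ = -11.7403°
a = sin²(Δφ/2) + cos φ₁ cos φ₂ sin²(Δλ/2) = 0.003377
c = 2·arcsin(√a) = 0.116287 rad = 6.6627°
d = R·c = 6371 × 0.116287 = 740.9 km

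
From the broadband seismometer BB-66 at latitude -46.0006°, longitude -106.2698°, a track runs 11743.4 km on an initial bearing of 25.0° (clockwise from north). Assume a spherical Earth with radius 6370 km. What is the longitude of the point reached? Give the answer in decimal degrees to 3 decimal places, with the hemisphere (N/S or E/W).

63.548°W

δ = d/R = 11743.4/6370 = 1.843548 rad
φ₂ = arcsin(sin φ₁ cos δ + cos φ₁ sin δ cos θ)
   = arcsin(-0.71935·-0.26938 + 0.69465·0.96303·0.90631) = 53.13715°
λ₂ = λ₁ + atan2(sin θ sin δ cos φ₁, cos δ − sin φ₁ sin φ₂) = -63.54817°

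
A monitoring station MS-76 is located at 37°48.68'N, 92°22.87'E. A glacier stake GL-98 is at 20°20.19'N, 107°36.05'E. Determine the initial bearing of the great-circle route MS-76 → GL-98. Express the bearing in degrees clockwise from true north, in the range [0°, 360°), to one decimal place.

138.7°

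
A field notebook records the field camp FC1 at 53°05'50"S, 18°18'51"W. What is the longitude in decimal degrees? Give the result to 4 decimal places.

18.3142°W

18° + 18′/60 + 51″/3600 = 18 + 0.30000 + 0.01417 = 18.3142°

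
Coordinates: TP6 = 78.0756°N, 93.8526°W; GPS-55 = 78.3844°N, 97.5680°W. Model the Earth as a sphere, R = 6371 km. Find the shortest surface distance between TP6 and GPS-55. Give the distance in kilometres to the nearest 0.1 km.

Δφ = 0.3088°,  Δλ = -3.7154°
a = sin²(Δφ/2) + cos φ₁ cos φ₂ sin²(Δλ/2) = 0.000051
c = 2·arcsin(√a) = 0.014280 rad = 0.8182°
d = R·c = 6371 × 0.014280 = 91.0 km

91.0 km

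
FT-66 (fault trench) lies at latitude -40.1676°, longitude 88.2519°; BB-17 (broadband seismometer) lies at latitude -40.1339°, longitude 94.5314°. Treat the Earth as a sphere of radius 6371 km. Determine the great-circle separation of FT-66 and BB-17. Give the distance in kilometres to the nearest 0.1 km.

533.6 km

Δφ = 0.0337°,  Δλ = 6.2795°
a = sin²(Δφ/2) + cos φ₁ cos φ₂ sin²(Δλ/2) = 0.001753
c = 2·arcsin(√a) = 0.083756 rad = 4.7989°
d = R·c = 6371 × 0.083756 = 533.6 km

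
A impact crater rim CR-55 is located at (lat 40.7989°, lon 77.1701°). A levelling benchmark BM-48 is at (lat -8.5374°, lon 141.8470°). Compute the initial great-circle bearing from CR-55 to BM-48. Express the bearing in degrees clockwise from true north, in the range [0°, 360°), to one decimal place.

113.5°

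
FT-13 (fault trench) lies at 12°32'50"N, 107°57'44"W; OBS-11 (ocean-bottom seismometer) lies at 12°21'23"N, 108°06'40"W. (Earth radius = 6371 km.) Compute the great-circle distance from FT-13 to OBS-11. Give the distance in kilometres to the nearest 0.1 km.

26.7 km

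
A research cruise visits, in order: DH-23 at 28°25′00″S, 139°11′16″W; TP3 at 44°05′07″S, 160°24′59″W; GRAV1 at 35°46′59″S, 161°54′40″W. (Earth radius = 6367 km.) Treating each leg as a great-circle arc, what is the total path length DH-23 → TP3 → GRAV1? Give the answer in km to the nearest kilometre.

3496 km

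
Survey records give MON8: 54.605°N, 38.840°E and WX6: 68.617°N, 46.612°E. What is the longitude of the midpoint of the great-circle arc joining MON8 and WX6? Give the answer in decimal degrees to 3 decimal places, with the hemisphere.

Bx = cos φ₂ cos Δλ = 0.361251,  By = cos φ₂ sin Δλ = 0.049305
φₘ = atan2(sin φ₁ + sin φ₂, √((cos φ₁ + Bx)² + By²)) = 61.66327°
λₘ = λ₁ + atan2(By, cos φ₁ + Bx) = 41.84109°

41.841°E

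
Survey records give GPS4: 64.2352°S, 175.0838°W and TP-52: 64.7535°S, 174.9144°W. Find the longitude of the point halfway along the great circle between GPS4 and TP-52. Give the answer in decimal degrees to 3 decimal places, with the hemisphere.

175.000°W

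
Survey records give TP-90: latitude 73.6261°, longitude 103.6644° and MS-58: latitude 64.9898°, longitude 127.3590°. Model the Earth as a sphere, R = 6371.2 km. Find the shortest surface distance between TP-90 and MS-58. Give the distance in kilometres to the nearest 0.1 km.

1320.0 km

Δφ = -8.6363°,  Δλ = 23.6946°
a = sin²(Δφ/2) + cos φ₁ cos φ₂ sin²(Δλ/2) = 0.010693
c = 2·arcsin(√a) = 0.207183 rad = 11.8707°
d = R·c = 6371.2 × 0.207183 = 1320.0 km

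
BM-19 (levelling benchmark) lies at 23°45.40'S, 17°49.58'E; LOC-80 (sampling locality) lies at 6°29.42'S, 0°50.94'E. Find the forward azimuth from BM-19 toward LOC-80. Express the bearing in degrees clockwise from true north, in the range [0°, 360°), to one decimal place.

BM-19: φ = -23.75667°, λ = +17.82633°
LOC-80: φ = -6.49033°, λ = +0.84900°
Δλ = -16.9773°
y = sin Δλ · cos φ₂ = -0.290122
x = cos φ₁ sin φ₂ − sin φ₁ cos φ₂ cos Δλ = 0.279370
θ = atan2(y, x) = -46.0816° → 313.9184° (mod 360°)

313.9°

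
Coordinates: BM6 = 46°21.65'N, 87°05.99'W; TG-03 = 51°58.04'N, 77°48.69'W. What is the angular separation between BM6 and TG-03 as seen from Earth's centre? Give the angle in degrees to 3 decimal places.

8.254°

BM6: φ = +46.36083°, λ = -87.09983°
TG-03: φ = +51.96733°, λ = -77.81150°
Δφ = 5.6065°,  Δλ = 9.2883°
a = sin²(Δφ/2) + cos φ₁ cos φ₂ sin²(Δλ/2) = 0.005179
c = 2·arcsin(√a) = 0.144058 rad = 8.2539°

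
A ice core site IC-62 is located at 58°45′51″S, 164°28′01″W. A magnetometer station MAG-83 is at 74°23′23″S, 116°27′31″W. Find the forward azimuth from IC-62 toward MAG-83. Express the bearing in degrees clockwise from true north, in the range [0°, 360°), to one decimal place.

IC-62: φ = -58.76417°, λ = -164.46694°
MAG-83: φ = -74.38972°, λ = -116.45861°
Δλ = 48.0083°
y = sin Δλ · cos φ₂ = 0.200001
x = cos φ₁ sin φ₂ − sin φ₁ cos φ₂ cos Δλ = -0.345502
θ = atan2(y, x) = 149.9347° → 149.9347° (mod 360°)

149.9°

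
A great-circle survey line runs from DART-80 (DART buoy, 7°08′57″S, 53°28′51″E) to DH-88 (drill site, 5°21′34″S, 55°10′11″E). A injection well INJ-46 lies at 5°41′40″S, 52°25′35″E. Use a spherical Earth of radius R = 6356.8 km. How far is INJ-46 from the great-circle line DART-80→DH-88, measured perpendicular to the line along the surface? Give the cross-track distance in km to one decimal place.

195.3 km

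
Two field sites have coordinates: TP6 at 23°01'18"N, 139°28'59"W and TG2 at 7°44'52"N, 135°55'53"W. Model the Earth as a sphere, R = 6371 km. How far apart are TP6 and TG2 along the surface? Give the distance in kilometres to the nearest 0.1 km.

TP6: φ = +23.02167°, λ = -139.48306°
TG2: φ = +7.74778°, λ = -135.93139°
Δφ = -15.2739°,  Δλ = 3.5517°
a = sin²(Δφ/2) + cos φ₁ cos φ₂ sin²(Δλ/2) = 0.018537
c = 2·arcsin(√a) = 0.273150 rad = 15.6503°
d = R·c = 6371 × 0.273150 = 1740.2 km

1740.2 km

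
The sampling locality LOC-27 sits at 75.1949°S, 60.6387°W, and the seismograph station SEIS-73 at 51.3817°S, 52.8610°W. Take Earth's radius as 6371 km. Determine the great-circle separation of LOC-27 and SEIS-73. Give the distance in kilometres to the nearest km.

2671 km

Δφ = 23.8132°,  Δλ = 7.7777°
a = sin²(Δφ/2) + cos φ₁ cos φ₂ sin²(Δλ/2) = 0.043300
c = 2·arcsin(√a) = 0.419238 rad = 24.0206°
d = R·c = 6371 × 0.419238 = 2671.0 km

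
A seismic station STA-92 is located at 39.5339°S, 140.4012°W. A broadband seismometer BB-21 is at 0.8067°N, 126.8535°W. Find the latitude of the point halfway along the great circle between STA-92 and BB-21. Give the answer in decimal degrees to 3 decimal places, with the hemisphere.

Bx = cos φ₂ cos Δλ = 0.972079,  By = cos φ₂ sin Δλ = 0.234232
φₘ = atan2(sin φ₁ + sin φ₂, √((cos φ₁ + Bx)² + By²)) = -19.48737°
λₘ = λ₁ + atan2(By, cos φ₁ + Bx) = -132.74883°

19.487°S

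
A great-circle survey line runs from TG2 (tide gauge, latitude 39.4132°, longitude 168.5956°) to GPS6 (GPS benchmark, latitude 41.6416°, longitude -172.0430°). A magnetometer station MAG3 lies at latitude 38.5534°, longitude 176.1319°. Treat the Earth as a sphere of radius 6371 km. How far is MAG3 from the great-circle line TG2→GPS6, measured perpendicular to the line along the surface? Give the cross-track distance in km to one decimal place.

δ₁₃ = central angle TG2→MAG3 = 0.103308 rad  (haversine)
θ₁₃ = bearing TG2→MAG3 = 95.965°,  θ₁₂ = bearing TG2→GPS6 = 75.144°
dₓₜ = R·arcsin(sin δ₁₃ · sin(θ₁₃ − θ₁₂)) = 6371·arcsin(0.10312·sin(20.821°)) = 233.581 km
|dₓₜ| = 233.581 km

233.6 km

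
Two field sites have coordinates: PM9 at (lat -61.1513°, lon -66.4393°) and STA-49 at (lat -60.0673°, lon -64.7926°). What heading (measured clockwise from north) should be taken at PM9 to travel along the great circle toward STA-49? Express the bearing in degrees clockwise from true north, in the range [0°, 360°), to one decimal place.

Δλ = 1.6467°
y = sin Δλ · cos φ₂ = 0.014339
x = cos φ₁ sin φ₂ − sin φ₁ cos φ₂ cos Δλ = 0.018738
θ = atan2(y, x) = 37.4248° → 37.4248° (mod 360°)

37.4°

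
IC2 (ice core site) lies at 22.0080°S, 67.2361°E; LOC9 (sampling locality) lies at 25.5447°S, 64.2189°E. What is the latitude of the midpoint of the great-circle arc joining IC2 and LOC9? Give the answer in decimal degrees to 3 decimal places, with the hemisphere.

Bx = cos φ₂ cos Δλ = 0.900998,  By = cos φ₂ sin Δλ = -0.047491
φₘ = atan2(sin φ₁ + sin φ₂, √((cos φ₁ + Bx)² + By²)) = -23.78368°
λₘ = λ₁ + atan2(By, cos φ₁ + Bx) = 65.74802°

23.784°S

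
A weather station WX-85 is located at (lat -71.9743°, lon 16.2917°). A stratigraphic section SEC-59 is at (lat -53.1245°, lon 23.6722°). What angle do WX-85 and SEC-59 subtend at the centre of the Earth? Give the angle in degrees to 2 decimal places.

Δφ = 18.8498°,  Δλ = 7.3805°
a = sin²(Δφ/2) + cos φ₁ cos φ₂ sin²(Δλ/2) = 0.027585
c = 2·arcsin(√a) = 0.333720 rad = 19.1208°

19.12°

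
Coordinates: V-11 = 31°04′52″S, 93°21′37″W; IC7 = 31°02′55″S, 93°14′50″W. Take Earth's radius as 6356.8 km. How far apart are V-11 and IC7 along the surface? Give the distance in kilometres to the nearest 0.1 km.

11.3 km

V-11: φ = -31.08111°, λ = -93.36028°
IC7: φ = -31.04861°, λ = -93.24722°
Δφ = 0.0325°,  Δλ = 0.1131°
a = sin²(Δφ/2) + cos φ₁ cos φ₂ sin²(Δλ/2) = 0.000001
c = 2·arcsin(√a) = 0.001783 rad = 0.1021°
d = R·c = 6356.8 × 0.001783 = 11.3 km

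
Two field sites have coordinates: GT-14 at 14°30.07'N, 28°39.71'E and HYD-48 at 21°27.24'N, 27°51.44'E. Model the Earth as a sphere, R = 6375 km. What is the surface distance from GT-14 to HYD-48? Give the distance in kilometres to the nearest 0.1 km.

GT-14: φ = +14.50117°, λ = +28.66183°
HYD-48: φ = +21.45400°, λ = +27.85733°
Δφ = 6.9528°,  Δλ = -0.8045°
a = sin²(Δφ/2) + cos φ₁ cos φ₂ sin²(Δλ/2) = 0.003721
c = 2·arcsin(√a) = 0.122081 rad = 6.9947°
d = R·c = 6375 × 0.122081 = 778.3 km

778.3 km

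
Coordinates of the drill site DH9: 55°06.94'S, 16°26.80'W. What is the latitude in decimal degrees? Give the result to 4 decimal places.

55.1157°S

55° + 6.94′/60 = 55 + 0.11567 = 55.1157°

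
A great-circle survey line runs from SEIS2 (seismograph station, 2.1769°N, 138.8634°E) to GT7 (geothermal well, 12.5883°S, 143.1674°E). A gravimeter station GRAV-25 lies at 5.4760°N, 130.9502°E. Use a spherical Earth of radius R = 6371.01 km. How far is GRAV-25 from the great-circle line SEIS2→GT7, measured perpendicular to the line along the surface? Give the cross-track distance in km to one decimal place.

738.8 km

δ₁₃ = central angle SEIS2→GRAV-25 = 0.149331 rad  (haversine)
θ₁₃ = bearing SEIS2→GRAV-25 = 292.907°,  θ₁₂ = bearing SEIS2→GT7 = 163.960°
dₓₜ = R·arcsin(sin δ₁₃ · sin(θ₁₃ − θ₁₂)) = 6371.01·arcsin(0.14878·sin(128.947°)) = 738.831 km
|dₓₜ| = 738.831 km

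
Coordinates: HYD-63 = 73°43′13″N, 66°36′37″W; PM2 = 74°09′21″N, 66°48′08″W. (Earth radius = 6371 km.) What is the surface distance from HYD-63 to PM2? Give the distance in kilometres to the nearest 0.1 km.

48.8 km

HYD-63: φ = +73.72028°, λ = -66.61028°
PM2: φ = +74.15583°, λ = -66.80222°
Δφ = 0.4356°,  Δλ = -0.1919°
a = sin²(Δφ/2) + cos φ₁ cos φ₂ sin²(Δλ/2) = 0.000015
c = 2·arcsin(√a) = 0.007658 rad = 0.4388°
d = R·c = 6371 × 0.007658 = 48.8 km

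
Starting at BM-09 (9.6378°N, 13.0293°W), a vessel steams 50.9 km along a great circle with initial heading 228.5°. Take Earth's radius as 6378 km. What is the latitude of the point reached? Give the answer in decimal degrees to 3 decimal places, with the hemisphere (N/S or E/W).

δ = d/R = 50.9/6378 = 0.007981 rad
φ₂ = arcsin(sin φ₁ cos δ + cos φ₁ sin δ cos θ)
   = arcsin(0.16742·0.99997 + 0.98589·0.00798·-0.66262) = 9.33464°
λ₂ = λ₁ + atan2(sin θ sin δ cos φ₁, cos δ − sin φ₁ sin φ₂) = -13.37636°

9.335°N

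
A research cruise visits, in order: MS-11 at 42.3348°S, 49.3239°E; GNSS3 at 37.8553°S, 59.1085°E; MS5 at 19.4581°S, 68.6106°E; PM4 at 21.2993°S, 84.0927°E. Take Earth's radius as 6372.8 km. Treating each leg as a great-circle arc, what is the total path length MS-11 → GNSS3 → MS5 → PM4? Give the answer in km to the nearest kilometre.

4839 km

MS-11→GNSS3: c = 0.152099 rad, d = 969.30 km
GNSS3→MS5: c = 0.352023 rad, d = 2243.37 km
MS5→PM4: c = 0.255223 rad, d = 1626.49 km
Total = 969.30 + 2243.37 + 1626.49 = 4839.16 km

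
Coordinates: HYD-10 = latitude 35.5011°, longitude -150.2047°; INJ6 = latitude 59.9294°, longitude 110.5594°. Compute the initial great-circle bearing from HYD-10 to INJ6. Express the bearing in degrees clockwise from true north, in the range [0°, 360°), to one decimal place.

Δλ = -99.2359°
y = sin Δλ · cos φ₂ = -0.494571
x = cos φ₁ sin φ₂ − sin φ₁ cos φ₂ cos Δλ = 0.751235
θ = atan2(y, x) = -33.3587° → 326.6413° (mod 360°)

326.6°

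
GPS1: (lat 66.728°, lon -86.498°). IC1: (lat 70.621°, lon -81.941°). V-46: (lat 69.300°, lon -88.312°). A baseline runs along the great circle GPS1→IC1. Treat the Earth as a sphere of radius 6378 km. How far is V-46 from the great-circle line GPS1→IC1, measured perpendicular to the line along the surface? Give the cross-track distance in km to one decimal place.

169.4 km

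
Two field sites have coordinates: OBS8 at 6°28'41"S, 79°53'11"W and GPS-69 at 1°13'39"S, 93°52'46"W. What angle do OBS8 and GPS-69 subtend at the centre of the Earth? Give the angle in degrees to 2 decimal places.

OBS8: φ = -6.47806°, λ = -79.88639°
GPS-69: φ = -1.22750°, λ = -93.87944°
Δφ = 5.2506°,  Δλ = -13.9931°
a = sin²(Δφ/2) + cos φ₁ cos φ₂ sin²(Δλ/2) = 0.016837
c = 2·arcsin(√a) = 0.260251 rad = 14.9113°

14.91°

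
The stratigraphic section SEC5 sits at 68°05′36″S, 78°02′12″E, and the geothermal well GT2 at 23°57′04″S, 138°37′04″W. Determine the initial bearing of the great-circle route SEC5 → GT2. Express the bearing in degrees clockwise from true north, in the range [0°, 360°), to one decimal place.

146.7°

SEC5: φ = -68.09333°, λ = +78.03667°
GT2: φ = -23.95111°, λ = -138.61778°
Δλ = 143.3456°
y = sin Δλ · cos φ₂ = 0.545582
x = cos φ₁ sin φ₂ − sin φ₁ cos φ₂ cos Δλ = -0.831691
θ = atan2(y, x) = 146.7355° → 146.7355° (mod 360°)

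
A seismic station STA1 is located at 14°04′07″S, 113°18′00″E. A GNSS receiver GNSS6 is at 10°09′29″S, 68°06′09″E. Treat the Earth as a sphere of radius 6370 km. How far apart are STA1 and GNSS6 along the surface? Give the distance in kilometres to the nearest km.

4925 km

STA1: φ = -14.06861°, λ = +113.30000°
GNSS6: φ = -10.15806°, λ = +68.10250°
Δφ = 3.9106°,  Δλ = -45.1975°
a = sin²(Δφ/2) + cos φ₁ cos φ₂ sin²(Δλ/2) = 0.142157
c = 2·arcsin(√a) = 0.773191 rad = 44.3006°
d = R·c = 6370 × 0.773191 = 4925.2 km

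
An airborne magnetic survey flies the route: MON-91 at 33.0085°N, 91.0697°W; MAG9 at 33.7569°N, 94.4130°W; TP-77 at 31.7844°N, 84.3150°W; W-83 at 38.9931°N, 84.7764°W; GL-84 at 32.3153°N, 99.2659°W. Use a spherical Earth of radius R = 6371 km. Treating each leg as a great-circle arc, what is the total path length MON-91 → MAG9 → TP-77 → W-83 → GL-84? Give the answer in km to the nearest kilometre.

3595 km

MON-91→MAG9: c = 0.050442 rad, d = 321.37 km
MAG9→TP-77: c = 0.152069 rad, d = 968.83 km
TP-77→W-83: c = 0.125986 rad, d = 802.66 km
W-83→GL-84: c = 0.235817 rad, d = 1502.39 km
Total = 321.37 + 968.83 + 802.66 + 1502.39 = 3595.24 km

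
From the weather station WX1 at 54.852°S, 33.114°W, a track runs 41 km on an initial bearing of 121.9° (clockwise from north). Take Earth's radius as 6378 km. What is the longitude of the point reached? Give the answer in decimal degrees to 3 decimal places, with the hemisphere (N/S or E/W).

32.568°W

δ = d/R = 41/6378 = 0.006428 rad
φ₂ = arcsin(sin φ₁ cos δ + cos φ₁ sin δ cos θ)
   = arcsin(-0.81767·0.99998 + 0.57569·0.00643·-0.52844) = -55.04541°
λ₂ = λ₁ + atan2(sin θ sin δ cos φ₁, cos δ − sin φ₁ sin φ₂) = -32.56822°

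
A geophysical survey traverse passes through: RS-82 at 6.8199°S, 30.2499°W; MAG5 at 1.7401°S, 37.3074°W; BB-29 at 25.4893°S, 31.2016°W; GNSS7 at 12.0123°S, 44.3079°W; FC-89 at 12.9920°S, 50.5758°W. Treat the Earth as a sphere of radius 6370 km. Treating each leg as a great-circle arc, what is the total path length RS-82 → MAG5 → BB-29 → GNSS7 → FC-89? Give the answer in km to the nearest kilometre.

RS-82→MAG5: c = 0.151454 rad, d = 964.76 km
MAG5→BB-29: c = 0.427033 rad, d = 2720.20 km
BB-29→GNSS7: c = 0.319270 rad, d = 2033.75 km
GNSS7→FC-89: c = 0.108158 rad, d = 688.96 km
Total = 964.76 + 2720.20 + 2033.75 + 688.96 = 6407.67 km

6408 km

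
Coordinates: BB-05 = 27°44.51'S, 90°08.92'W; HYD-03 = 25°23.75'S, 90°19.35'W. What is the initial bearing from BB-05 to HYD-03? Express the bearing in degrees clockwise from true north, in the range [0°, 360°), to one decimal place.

BB-05: φ = -27.74183°, λ = -90.14867°
HYD-03: φ = -25.39583°, λ = -90.32250°
Δλ = -0.1738°
y = sin Δλ · cos φ₂ = -0.002741
x = cos φ₁ sin φ₂ − sin φ₁ cos φ₂ cos Δλ = 0.040932
θ = atan2(y, x) = -3.8308° → 356.1692° (mod 360°)

356.2°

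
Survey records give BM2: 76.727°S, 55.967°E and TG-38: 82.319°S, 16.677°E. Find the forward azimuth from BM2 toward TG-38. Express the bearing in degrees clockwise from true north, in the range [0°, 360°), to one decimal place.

213.7°

Δλ = -39.2900°
y = sin Δλ · cos φ₂ = -0.084638
x = cos φ₁ sin φ₂ − sin φ₁ cos φ₂ cos Δλ = -0.126850
θ = atan2(y, x) = -146.2876° → 213.7124° (mod 360°)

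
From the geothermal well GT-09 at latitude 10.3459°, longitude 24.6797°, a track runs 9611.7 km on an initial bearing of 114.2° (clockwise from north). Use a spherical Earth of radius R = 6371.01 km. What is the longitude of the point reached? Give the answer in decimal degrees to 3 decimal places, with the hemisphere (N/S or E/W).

δ = d/R = 9611.7/6371.01 = 1.508662 rad
φ₂ = arcsin(sin φ₁ cos δ + cos φ₁ sin δ cos θ)
   = arcsin(0.17959·0.06209 + 0.98374·0.99807·-0.40992) = -23.03719°
λ₂ = λ₁ + atan2(sin θ sin δ cos φ₁, cos δ − sin φ₁ sin φ₂) = 106.27164°

106.272°E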